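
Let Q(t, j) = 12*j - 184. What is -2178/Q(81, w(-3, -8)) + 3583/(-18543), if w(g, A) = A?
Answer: 2813101/370860 ≈ 7.5853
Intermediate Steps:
Q(t, j) = -184 + 12*j
-2178/Q(81, w(-3, -8)) + 3583/(-18543) = -2178/(-184 + 12*(-8)) + 3583/(-18543) = -2178/(-184 - 96) + 3583*(-1/18543) = -2178/(-280) - 3583/18543 = -2178*(-1/280) - 3583/18543 = 1089/140 - 3583/18543 = 2813101/370860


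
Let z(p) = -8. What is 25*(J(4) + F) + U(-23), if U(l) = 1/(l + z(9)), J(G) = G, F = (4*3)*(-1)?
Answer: -6201/31 ≈ -200.03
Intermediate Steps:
F = -12 (F = 12*(-1) = -12)
U(l) = 1/(-8 + l) (U(l) = 1/(l - 8) = 1/(-8 + l))
25*(J(4) + F) + U(-23) = 25*(4 - 12) + 1/(-8 - 23) = 25*(-8) + 1/(-31) = -200 - 1/31 = -6201/31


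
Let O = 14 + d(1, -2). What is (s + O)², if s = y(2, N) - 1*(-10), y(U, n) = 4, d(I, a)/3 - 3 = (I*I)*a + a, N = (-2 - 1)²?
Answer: 625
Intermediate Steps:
N = 9 (N = (-3)² = 9)
d(I, a) = 9 + 3*a + 3*a*I² (d(I, a) = 9 + 3*((I*I)*a + a) = 9 + 3*(I²*a + a) = 9 + 3*(a*I² + a) = 9 + 3*(a + a*I²) = 9 + (3*a + 3*a*I²) = 9 + 3*a + 3*a*I²)
O = 11 (O = 14 + (9 + 3*(-2) + 3*(-2)*1²) = 14 + (9 - 6 + 3*(-2)*1) = 14 + (9 - 6 - 6) = 14 - 3 = 11)
s = 14 (s = 4 - 1*(-10) = 4 + 10 = 14)
(s + O)² = (14 + 11)² = 25² = 625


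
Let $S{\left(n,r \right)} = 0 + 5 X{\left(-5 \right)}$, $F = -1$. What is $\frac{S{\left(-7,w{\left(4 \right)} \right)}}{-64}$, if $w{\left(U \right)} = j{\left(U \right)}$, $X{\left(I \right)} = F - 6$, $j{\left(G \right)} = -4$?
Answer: $\frac{35}{64} \approx 0.54688$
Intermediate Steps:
$X{\left(I \right)} = -7$ ($X{\left(I \right)} = -1 - 6 = -7$)
$w{\left(U \right)} = -4$
$S{\left(n,r \right)} = -35$ ($S{\left(n,r \right)} = 0 + 5 \left(-7\right) = 0 - 35 = -35$)
$\frac{S{\left(-7,w{\left(4 \right)} \right)}}{-64} = - \frac{35}{-64} = \left(-35\right) \left(- \frac{1}{64}\right) = \frac{35}{64}$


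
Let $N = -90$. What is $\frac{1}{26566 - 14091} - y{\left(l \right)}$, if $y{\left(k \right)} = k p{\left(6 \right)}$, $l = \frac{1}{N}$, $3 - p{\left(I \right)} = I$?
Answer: $- \frac{2489}{74850} \approx -0.033253$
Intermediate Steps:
$p{\left(I \right)} = 3 - I$
$l = - \frac{1}{90}$ ($l = \frac{1}{-90} = - \frac{1}{90} \approx -0.011111$)
$y{\left(k \right)} = - 3 k$ ($y{\left(k \right)} = k \left(3 - 6\right) = k \left(-3\right) = - 3 k$)
$\frac{1}{26566 - 14091} - y{\left(l \right)} = \frac{1}{26566 - 14091} - \left(-3\right) \left(- \frac{1}{90}\right) = \frac{1}{12475} - \frac{1}{30} = - \frac{2489}{74850}$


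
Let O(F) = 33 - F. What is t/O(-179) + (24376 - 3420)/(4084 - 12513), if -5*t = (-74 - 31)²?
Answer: -23028617/1786948 ≈ -12.887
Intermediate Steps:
t = -2205 (t = -(-74 - 31)²/5 = -⅕*(-105)² = -⅕*11025 = -2205)
t/O(-179) + (24376 - 3420)/(4084 - 12513) = -2205/(33 - 1*(-179)) + (24376 - 3420)/(4084 - 12513) = -2205/(33 + 179) + 20956/(-8429) = -2205/212 + 20956*(-1/8429) = -2205*1/212 - 20956/8429 = -2205/212 - 20956/8429 = -23028617/1786948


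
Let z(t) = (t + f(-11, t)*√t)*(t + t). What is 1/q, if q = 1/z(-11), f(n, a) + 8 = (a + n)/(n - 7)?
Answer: 242 + 1342*I*√11/9 ≈ 242.0 + 494.55*I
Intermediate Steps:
f(n, a) = -8 + (a + n)/(-7 + n) (f(n, a) = -8 + (a + n)/(n - 7) = -8 + (a + n)/(-7 + n))
z(t) = 2*t*(t + √t*(-133/18 - t/18)) (z(t) = (t + ((56 + t - 7*(-11))/(-7 - 11))*√t)*(t + t) = (t + ((56 + t + 77)/(-18))*√t)*(2*t) = (t + (-(133 + t)/18)*√t)*(2*t) = (t + (-133/18 - t/18)*√t)*(2*t) = (t + √t*(-133/18 - t/18))*(2*t) = 2*t*(t + √t*(-133/18 - t/18)))
q = 1/(242 + 1342*I*√11/9) (q = 1/(2*(-11)² - (-11)^(3/2)*(133 - 11)/9) = 1/(2*121 - ⅑*(-11*I*√11)*122) = 1/(242 + 1342*I*√11/9) ≈ 0.00079831 - 0.0016314*I)
1/q = 1/(81/101464 - 549*I*√11/1116104)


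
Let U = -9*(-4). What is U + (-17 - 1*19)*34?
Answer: -1188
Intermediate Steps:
U = 36
U + (-17 - 1*19)*34 = 36 + (-17 - 1*19)*34 = 36 + (-17 - 19)*34 = 36 - 36*34 = 36 - 1224 = -1188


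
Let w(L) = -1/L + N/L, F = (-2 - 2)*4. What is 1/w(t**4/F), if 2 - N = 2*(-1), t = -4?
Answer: -16/3 ≈ -5.3333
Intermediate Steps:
N = 4 (N = 2 - 2*(-1) = 2 - 1*(-2) = 2 + 2 = 4)
F = -16 (F = -4*4 = -16)
w(L) = 3/L (w(L) = -1/L + 4/L = 3/L)
1/w(t**4/F) = 1/(3/(((-4)**4/(-16)))) = 1/(3/((256*(-1/16)))) = 1/(3/(-16)) = 1/(3*(-1/16)) = 1/(-3/16) = -16/3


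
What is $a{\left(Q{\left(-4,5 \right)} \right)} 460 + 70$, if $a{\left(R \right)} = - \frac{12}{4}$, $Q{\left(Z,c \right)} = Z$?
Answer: $-1310$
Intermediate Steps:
$a{\left(R \right)} = -3$ ($a{\left(R \right)} = \left(-12\right) \frac{1}{4} = -3$)
$a{\left(Q{\left(-4,5 \right)} \right)} 460 + 70 = \left(-3\right) 460 + 70 = -1380 + 70 = -1310$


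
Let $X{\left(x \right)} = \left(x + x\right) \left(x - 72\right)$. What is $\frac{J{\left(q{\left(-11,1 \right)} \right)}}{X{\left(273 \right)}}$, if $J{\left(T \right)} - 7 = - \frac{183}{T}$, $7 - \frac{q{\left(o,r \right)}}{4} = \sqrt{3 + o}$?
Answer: $\frac{5}{397176} - \frac{61 i \sqrt{2}}{4170348} \approx 1.2589 \cdot 10^{-5} - 2.0686 \cdot 10^{-5} i$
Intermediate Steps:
$X{\left(x \right)} = 2 x \left(-72 + x\right)$
$q{\left(o,r \right)} = 28 - 4 \sqrt{3 + o}$
$J{\left(T \right)} = 7 - \frac{183}{T}$
$\frac{J{\left(q{\left(-11,1 \right)} \right)}}{X{\left(273 \right)}} = \frac{7 - \frac{183}{28 - 4 \sqrt{3 - 11}}}{2 \cdot 273 \left(-72 + 273\right)} = \frac{7 - \frac{183}{28 - 4 \sqrt{-8}}}{2 \cdot 273 \cdot 201} = \frac{7 - \frac{183}{28 - 4 \cdot 2 i \sqrt{2}}}{109746} = \left(7 - \frac{183}{28 - 8 i \sqrt{2}}\right) \frac{1}{109746} = \frac{1}{15678} - \frac{61}{36582 \left(28 - 8 i \sqrt{2}\right)}$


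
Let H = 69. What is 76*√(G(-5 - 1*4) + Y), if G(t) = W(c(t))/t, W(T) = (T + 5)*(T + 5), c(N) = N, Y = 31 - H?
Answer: 76*I*√358/3 ≈ 479.33*I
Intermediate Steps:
Y = -38 (Y = 31 - 1*69 = 31 - 69 = -38)
W(T) = (5 + T)² (W(T) = (5 + T)*(5 + T) = (5 + T)²)
G(t) = (5 + t)²/t
76*√(G(-5 - 1*4) + Y) = 76*√((5 + (-5 - 1*4))²/(-5 - 1*4) - 38) = 76*√((5 + (-5 - 4))²/(-5 - 4) - 38) = 76*√((5 - 9)²/(-9) - 38) = 76*√(-⅑*(-4)² - 38) = 76*√(-⅑*16 - 38) = 76*√(-16/9 - 38) = 76*√(-358/9) = 76*(I*√358/3) = 76*I*√358/3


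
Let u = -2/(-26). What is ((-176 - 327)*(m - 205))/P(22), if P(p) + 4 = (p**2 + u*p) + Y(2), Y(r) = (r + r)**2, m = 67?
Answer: 451191/3235 ≈ 139.47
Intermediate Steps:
Y(r) = 4*r**2 (Y(r) = (2*r)**2 = 4*r**2)
u = 1/13 (u = -2*(-1/26) = 1/13 ≈ 0.076923)
P(p) = 12 + p**2 + p/13 (P(p) = -4 + ((p**2 + p/13) + 4*2**2) = -4 + ((p**2 + p/13) + 4*4) = -4 + ((p**2 + p/13) + 16) = -4 + (16 + p**2 + p/13) = 12 + p**2 + p/13)
((-176 - 327)*(m - 205))/P(22) = ((-176 - 327)*(67 - 205))/(12 + 22**2 + (1/13)*22) = (-503*(-138))/(12 + 484 + 22/13) = 69414/(6470/13) = 69414*(13/6470) = 451191/3235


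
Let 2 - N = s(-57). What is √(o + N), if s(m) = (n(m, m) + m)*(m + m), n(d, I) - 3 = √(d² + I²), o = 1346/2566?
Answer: √(-10129168247 + 10696286322*√2)/1283 ≈ 55.101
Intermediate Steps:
o = 673/1283 (o = 1346*(1/2566) = 673/1283 ≈ 0.52455)
n(d, I) = 3 + √(I² + d²) (n(d, I) = 3 + √(d² + I²) = 3 + √(I² + d²))
s(m) = 2*m*(3 + m + √2*√(m²)) (s(m) = ((3 + √(m² + m²)) + m)*(m + m) = ((3 + √(2*m²)) + m)*(2*m) = ((3 + √2*√(m²)) + m)*(2*m) = (3 + m + √2*√(m²))*(2*m) = 2*m*(3 + m + √2*√(m²)))
N = -6154 + 6498*√2 (N = 2 - 2*(-57)*(3 - 57 + √2*√((-57)²)) = 2 - 2*(-57)*(3 - 57 + √2*√3249) = 2 - 2*(-57)*(3 - 57 + √2*57) = 2 - 2*(-57)*(3 - 57 + 57*√2) = 2 - 2*(-57)*(-54 + 57*√2) = 2 - (6156 - 6498*√2) = 2 + (-6156 + 6498*√2) = -6154 + 6498*√2 ≈ 3035.6)
√(o + N) = √(673/1283 + (-6154 + 6498*√2)) = √(-7894909/1283 + 6498*√2)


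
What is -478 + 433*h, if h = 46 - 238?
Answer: -83614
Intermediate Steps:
h = -192
-478 + 433*h = -478 + 433*(-192) = -478 - 83136 = -83614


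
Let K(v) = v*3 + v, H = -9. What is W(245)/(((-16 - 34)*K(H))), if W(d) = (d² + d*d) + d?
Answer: 24059/360 ≈ 66.831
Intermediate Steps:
K(v) = 4*v (K(v) = 3*v + v = 4*v)
W(d) = d + 2*d² (W(d) = (d² + d²) + d = 2*d² + d = d + 2*d²)
W(245)/(((-16 - 34)*K(H))) = (245*(1 + 2*245))/(((-16 - 34)*(4*(-9)))) = (245*(1 + 490))/((-50*(-36))) = (245*491)/1800 = 120295*(1/1800) = 24059/360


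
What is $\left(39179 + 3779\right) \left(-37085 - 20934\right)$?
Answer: $-2492380202$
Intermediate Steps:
$\left(39179 + 3779\right) \left(-37085 - 20934\right) = 42958 \left(-58019\right) = -2492380202$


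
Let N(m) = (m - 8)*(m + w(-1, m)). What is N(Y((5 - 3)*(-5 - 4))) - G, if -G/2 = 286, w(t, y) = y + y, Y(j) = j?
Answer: 1976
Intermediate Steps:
w(t, y) = 2*y
N(m) = 3*m*(-8 + m) (N(m) = (m - 8)*(m + 2*m) = (-8 + m)*(3*m) = 3*m*(-8 + m))
G = -572 (G = -2*286 = -572)
N(Y((5 - 3)*(-5 - 4))) - G = 3*((5 - 3)*(-5 - 4))*(-8 + (5 - 3)*(-5 - 4)) - 1*(-572) = 3*(2*(-9))*(-8 + 2*(-9)) + 572 = 3*(-18)*(-8 - 18) + 572 = 3*(-18)*(-26) + 572 = 1404 + 572 = 1976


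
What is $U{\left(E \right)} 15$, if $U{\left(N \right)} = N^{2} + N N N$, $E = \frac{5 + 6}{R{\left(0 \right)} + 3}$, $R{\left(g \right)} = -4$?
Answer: $-18150$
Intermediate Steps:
$E = -11$ ($E = \frac{5 + 6}{-4 + 3} = \frac{11}{-1} = 11 \left(-1\right) = -11$)
$U{\left(N \right)} = N^{2} + N^{3}$ ($U{\left(N \right)} = N^{2} + N N^{2} = N^{2} + N^{3}$)
$U{\left(E \right)} 15 = \left(-11\right)^{2} \left(1 - 11\right) 15 = 121 \left(-10\right) 15 = \left(-1210\right) 15 = -18150$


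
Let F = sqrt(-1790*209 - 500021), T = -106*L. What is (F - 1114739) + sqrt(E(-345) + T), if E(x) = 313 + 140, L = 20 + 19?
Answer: -1114739 + I*sqrt(874131) + 3*I*sqrt(409) ≈ -1.1147e+6 + 995.62*I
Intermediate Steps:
L = 39
E(x) = 453
T = -4134 (T = -106*39 = -4134)
F = I*sqrt(874131) (F = sqrt(-374110 - 500021) = sqrt(-874131) = I*sqrt(874131) ≈ 934.95*I)
(F - 1114739) + sqrt(E(-345) + T) = (I*sqrt(874131) - 1114739) + sqrt(453 - 4134) = (-1114739 + I*sqrt(874131)) + sqrt(-3681) = (-1114739 + I*sqrt(874131)) + 3*I*sqrt(409) = -1114739 + I*sqrt(874131) + 3*I*sqrt(409)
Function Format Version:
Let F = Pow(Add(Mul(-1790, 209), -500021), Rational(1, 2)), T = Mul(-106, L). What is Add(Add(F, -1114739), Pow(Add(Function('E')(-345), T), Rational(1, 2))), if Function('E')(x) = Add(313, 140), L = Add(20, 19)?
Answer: Add(-1114739, Mul(I, Pow(874131, Rational(1, 2))), Mul(3, I, Pow(409, Rational(1, 2)))) ≈ Add(-1.1147e+6, Mul(995.62, I))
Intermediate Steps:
L = 39
Function('E')(x) = 453
T = -4134 (T = Mul(-106, 39) = -4134)
F = Mul(I, Pow(874131, Rational(1, 2))) (F = Pow(Add(-374110, -500021), Rational(1, 2)) = Pow(-874131, Rational(1, 2)) = Mul(I, Pow(874131, Rational(1, 2))) ≈ Mul(934.95, I))
Add(Add(F, -1114739), Pow(Add(Function('E')(-345), T), Rational(1, 2))) = Add(Add(Mul(I, Pow(874131, Rational(1, 2))), -1114739), Pow(Add(453, -4134), Rational(1, 2))) = Add(Add(-1114739, Mul(I, Pow(874131, Rational(1, 2)))), Pow(-3681, Rational(1, 2))) = Add(Add(-1114739, Mul(I, Pow(874131, Rational(1, 2)))), Mul(3, I, Pow(409, Rational(1, 2)))) = Add(-1114739, Mul(I, Pow(874131, Rational(1, 2))), Mul(3, I, Pow(409, Rational(1, 2))))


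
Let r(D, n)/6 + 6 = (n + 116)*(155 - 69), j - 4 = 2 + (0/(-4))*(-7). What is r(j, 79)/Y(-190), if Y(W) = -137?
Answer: -100584/137 ≈ -734.19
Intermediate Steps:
j = 6 (j = 4 + (2 + (0/(-4))*(-7)) = 4 + (2 + (0*(-1/4))*(-7)) = 4 + (2 + 0*(-7)) = 4 + (2 + 0) = 4 + 2 = 6)
r(D, n) = 59820 + 516*n (r(D, n) = -36 + 6*((n + 116)*(155 - 69)) = -36 + 6*((116 + n)*86) = -36 + 6*(9976 + 86*n) = -36 + (59856 + 516*n) = 59820 + 516*n)
r(j, 79)/Y(-190) = (59820 + 516*79)/(-137) = (59820 + 40764)*(-1/137) = 100584*(-1/137) = -100584/137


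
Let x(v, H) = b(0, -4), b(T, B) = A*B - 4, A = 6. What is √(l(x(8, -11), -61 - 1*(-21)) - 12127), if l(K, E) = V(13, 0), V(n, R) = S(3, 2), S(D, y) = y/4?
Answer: I*√48506/2 ≈ 110.12*I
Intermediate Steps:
S(D, y) = y/4 (S(D, y) = y*(¼) = y/4)
V(n, R) = ½ (V(n, R) = (¼)*2 = ½)
b(T, B) = -4 + 6*B (b(T, B) = 6*B - 4 = -4 + 6*B)
x(v, H) = -28 (x(v, H) = -4 + 6*(-4) = -4 - 24 = -28)
l(K, E) = ½
√(l(x(8, -11), -61 - 1*(-21)) - 12127) = √(½ - 12127) = √(-24253/2) = I*√48506/2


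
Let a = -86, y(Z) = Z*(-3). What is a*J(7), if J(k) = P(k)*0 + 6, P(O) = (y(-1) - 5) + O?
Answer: -516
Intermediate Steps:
y(Z) = -3*Z
P(O) = -2 + O (P(O) = (-3*(-1) - 5) + O = (3 - 5) + O = -2 + O)
J(k) = 6 (J(k) = (-2 + k)*0 + 6 = 0 + 6 = 6)
a*J(7) = -86*6 = -516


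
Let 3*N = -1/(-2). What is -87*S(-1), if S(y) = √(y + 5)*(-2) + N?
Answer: 667/2 ≈ 333.50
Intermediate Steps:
N = ⅙ (N = (-1/(-2))/3 = (-1*(-½))/3 = (⅓)*(½) = ⅙ ≈ 0.16667)
S(y) = ⅙ - 2*√(5 + y) (S(y) = √(y + 5)*(-2) + ⅙ = √(5 + y)*(-2) + ⅙ = -2*√(5 + y) + ⅙ = ⅙ - 2*√(5 + y))
-87*S(-1) = -87*(⅙ - 2*√(5 - 1)) = -87*(⅙ - 2*√4) = -87*(⅙ - 2*2) = -87*(⅙ - 4) = -87*(-23/6) = 667/2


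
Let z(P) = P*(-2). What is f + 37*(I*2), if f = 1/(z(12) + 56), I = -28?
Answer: -66303/32 ≈ -2072.0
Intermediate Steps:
z(P) = -2*P
f = 1/32 (f = 1/(-2*12 + 56) = 1/(-24 + 56) = 1/32 ≈ 0.031250)
f + 37*(I*2) = 1/32 + 37*(-28*2) = 1/32 + 37*(-56) = 1/32 - 2072 = -66303/32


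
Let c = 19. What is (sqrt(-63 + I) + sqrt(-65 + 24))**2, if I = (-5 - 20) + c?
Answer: -110 - 2*sqrt(2829) ≈ -216.38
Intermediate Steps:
I = -6 (I = (-5 - 20) + 19 = -25 + 19 = -6)
(sqrt(-63 + I) + sqrt(-65 + 24))**2 = (sqrt(-63 - 6) + sqrt(-65 + 24))**2 = (sqrt(-69) + sqrt(-41))**2 = (I*sqrt(69) + I*sqrt(41))**2 = (I*sqrt(41) + I*sqrt(69))**2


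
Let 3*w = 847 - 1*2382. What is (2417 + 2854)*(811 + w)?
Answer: 1577786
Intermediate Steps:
w = -1535/3 (w = (847 - 1*2382)/3 = (847 - 2382)/3 = (1/3)*(-1535) = -1535/3 ≈ -511.67)
(2417 + 2854)*(811 + w) = (2417 + 2854)*(811 - 1535/3) = 5271*(898/3) = 1577786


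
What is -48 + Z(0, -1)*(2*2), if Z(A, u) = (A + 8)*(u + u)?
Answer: -112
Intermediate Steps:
Z(A, u) = 2*u*(8 + A) (Z(A, u) = (8 + A)*(2*u) = 2*u*(8 + A))
-48 + Z(0, -1)*(2*2) = -48 + (2*(-1)*(8 + 0))*(2*2) = -48 + (2*(-1)*8)*4 = -48 - 16*4 = -48 - 64 = -112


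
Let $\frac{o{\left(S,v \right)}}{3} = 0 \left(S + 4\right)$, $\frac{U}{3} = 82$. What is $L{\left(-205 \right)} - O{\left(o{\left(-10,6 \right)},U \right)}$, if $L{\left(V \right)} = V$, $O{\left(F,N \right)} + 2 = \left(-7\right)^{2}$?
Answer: $-252$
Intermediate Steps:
$U = 246$ ($U = 3 \cdot 82 = 246$)
$o{\left(S,v \right)} = 0$ ($o{\left(S,v \right)} = 3 \cdot 0 \left(S + 4\right) = 3 \cdot 0 \left(4 + S\right) = 3 \cdot 0 = 0$)
$O{\left(F,N \right)} = 47$ ($O{\left(F,N \right)} = -2 + \left(-7\right)^{2} = -2 + 49 = 47$)
$L{\left(-205 \right)} - O{\left(o{\left(-10,6 \right)},U \right)} = -205 - 47 = -252$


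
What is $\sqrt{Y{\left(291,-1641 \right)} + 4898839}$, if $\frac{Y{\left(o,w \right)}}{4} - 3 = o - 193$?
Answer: $\sqrt{4899243} \approx 2213.4$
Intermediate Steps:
$Y{\left(o,w \right)} = -760 + 4 o$ ($Y{\left(o,w \right)} = 12 + 4 \left(o - 193\right) = 12 + 4 \left(-193 + o\right) = 12 + \left(-772 + 4 o\right) = -760 + 4 o$)
$\sqrt{Y{\left(291,-1641 \right)} + 4898839} = \sqrt{\left(-760 + 4 \cdot 291\right) + 4898839} = \sqrt{\left(-760 + 1164\right) + 4898839} = \sqrt{404 + 4898839} = \sqrt{4899243}$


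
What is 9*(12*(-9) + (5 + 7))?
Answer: -864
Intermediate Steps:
9*(12*(-9) + (5 + 7)) = 9*(-108 + 12) = 9*(-96) = -864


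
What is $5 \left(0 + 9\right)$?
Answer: $45$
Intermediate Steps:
$5 \left(0 + 9\right) = 5 \cdot 9 = 45$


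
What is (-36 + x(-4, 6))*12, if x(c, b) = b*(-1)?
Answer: -504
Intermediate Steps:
x(c, b) = -b
(-36 + x(-4, 6))*12 = (-36 - 1*6)*12 = (-36 - 6)*12 = -42*12 = -504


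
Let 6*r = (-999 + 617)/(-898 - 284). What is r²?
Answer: 36481/12574116 ≈ 0.0029013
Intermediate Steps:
r = 191/3546 (r = ((-999 + 617)/(-898 - 284))/6 = (-382/(-1182))/6 = (-382*(-1/1182))/6 = (⅙)*(191/591) = 191/3546 ≈ 0.053864)
r² = (191/3546)² = 36481/12574116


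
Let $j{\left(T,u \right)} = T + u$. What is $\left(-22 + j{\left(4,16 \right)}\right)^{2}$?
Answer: $4$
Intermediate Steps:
$\left(-22 + j{\left(4,16 \right)}\right)^{2} = \left(-22 + \left(4 + 16\right)\right)^{2} = \left(-22 + 20\right)^{2} = \left(-2\right)^{2} = 4$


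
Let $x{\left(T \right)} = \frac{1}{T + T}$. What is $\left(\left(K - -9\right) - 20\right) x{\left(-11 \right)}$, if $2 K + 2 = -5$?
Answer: $\frac{29}{44} \approx 0.65909$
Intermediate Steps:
$K = - \frac{7}{2}$ ($K = -1 + \frac{1}{2} \left(-5\right) = -1 - \frac{5}{2} = - \frac{7}{2} \approx -3.5$)
$x{\left(T \right)} = \frac{1}{2 T}$
$\left(\left(K - -9\right) - 20\right) x{\left(-11 \right)} = \left(\left(- \frac{7}{2} - -9\right) - 20\right) \frac{1}{2 \left(-11\right)} = \left(\left(- \frac{7}{2} + 9\right) - 20\right) \frac{1}{2} \left(- \frac{1}{11}\right) = \left(\frac{11}{2} - 20\right) \left(- \frac{1}{22}\right) = \left(- \frac{29}{2}\right) \left(- \frac{1}{22}\right) = \frac{29}{44}$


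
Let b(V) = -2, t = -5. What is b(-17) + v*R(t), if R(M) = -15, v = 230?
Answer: -3452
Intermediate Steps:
b(-17) + v*R(t) = -2 + 230*(-15) = -2 - 3450 = -3452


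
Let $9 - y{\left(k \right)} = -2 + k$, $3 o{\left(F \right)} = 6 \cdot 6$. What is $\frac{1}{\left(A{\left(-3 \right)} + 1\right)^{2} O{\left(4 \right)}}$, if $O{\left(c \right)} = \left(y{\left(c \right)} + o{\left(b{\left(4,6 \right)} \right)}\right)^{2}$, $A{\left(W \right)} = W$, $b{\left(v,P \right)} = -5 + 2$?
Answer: $\frac{1}{1444} \approx 0.00069252$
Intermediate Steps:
$b{\left(v,P \right)} = -3$
$o{\left(F \right)} = 12$ ($o{\left(F \right)} = \frac{6 \cdot 6}{3} = \frac{1}{3} \cdot 36 = 12$)
$y{\left(k \right)} = 11 - k$ ($y{\left(k \right)} = 9 - \left(-2 + k\right) = 11 - k$)
$O{\left(c \right)} = \left(23 - c\right)^{2}$ ($O{\left(c \right)} = \left(\left(11 - c\right) + 12\right)^{2} = \left(23 - c\right)^{2}$)
$\frac{1}{\left(A{\left(-3 \right)} + 1\right)^{2} O{\left(4 \right)}} = \frac{1}{\left(-3 + 1\right)^{2} \left(-23 + 4\right)^{2}} = \frac{1}{\left(-2\right)^{2} \left(-19\right)^{2}} = \frac{1}{4 \cdot 361} = \frac{1}{1444}$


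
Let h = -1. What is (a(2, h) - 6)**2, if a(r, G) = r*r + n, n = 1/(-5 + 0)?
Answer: 121/25 ≈ 4.8400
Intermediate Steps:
n = -1/5 (n = 1/(-5) = -1/5 ≈ -0.20000)
a(r, G) = -1/5 + r**2 (a(r, G) = r*r - 1/5 = r**2 - 1/5 = -1/5 + r**2)
(a(2, h) - 6)**2 = ((-1/5 + 2**2) - 6)**2 = ((-1/5 + 4) - 6)**2 = (19/5 - 6)**2 = (-11/5)**2 = 121/25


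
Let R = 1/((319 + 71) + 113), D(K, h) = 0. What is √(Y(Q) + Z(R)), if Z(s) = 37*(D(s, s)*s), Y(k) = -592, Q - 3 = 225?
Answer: 4*I*√37 ≈ 24.331*I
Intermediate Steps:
Q = 228 (Q = 3 + 225 = 228)
R = 1/503 (R = 1/(390 + 113) = 1/503 ≈ 0.0019881)
Z(s) = 0 (Z(s) = 37*(0*s) = 37*0 = 0)
√(Y(Q) + Z(R)) = √(-592 + 0) = √(-592) = 4*I*√37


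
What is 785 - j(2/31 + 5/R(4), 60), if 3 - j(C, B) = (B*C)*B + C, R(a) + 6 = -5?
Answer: -212271/341 ≈ -622.50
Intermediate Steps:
R(a) = -11 (R(a) = -6 - 5 = -11)
j(C, B) = 3 - C - C*B**2 (j(C, B) = 3 - ((B*C)*B + C) = 3 - (C*B**2 + C) = 3 - (C + C*B**2) = 3 + (-C - C*B**2) = 3 - C - C*B**2)
785 - j(2/31 + 5/R(4), 60) = 785 - (3 - (2/31 + 5/(-11)) - 1*(2/31 + 5/(-11))*60**2) = 785 - (3 - (2*(1/31) + 5*(-1/11)) - 1*(2*(1/31) + 5*(-1/11))*3600) = 785 - (3 - (2/31 - 5/11) - 1*(2/31 - 5/11)*3600) = 785 - (3 - 1*(-133/341) - 1*(-133/341)*3600) = 785 - (3 + 133/341 + 478800/341) = 785 - 1*479956/341 = 785 - 479956/341 = -212271/341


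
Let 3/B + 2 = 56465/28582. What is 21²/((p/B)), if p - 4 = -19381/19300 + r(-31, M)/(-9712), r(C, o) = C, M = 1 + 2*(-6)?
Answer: -12054275575200/668254019 ≈ -18038.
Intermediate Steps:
M = -11 (M = 1 - 12 = -11)
B = -28582/233 (B = 3/(-2 + 56465/28582) = 3/(-699/28582) = 3*(-28582/699) = -28582/233 ≈ -122.67)
p = 140534107/46860400 (p = 4 + (-19381/19300 - 31/(-9712)) = 4 + (-19381*1/19300 - 31*(-1/9712)) = 4 + (-19381/19300 + 31/9712) = 4 - 46907493/46860400 = 140534107/46860400 ≈ 2.9990)
21²/((p/B)) = 21²/((140534107/(46860400*(-28582/233)))) = 441/(((140534107/46860400)*(-233/28582))) = 441/(-32744446931/1339363952800) = 441*(-1339363952800/32744446931) = -12054275575200/668254019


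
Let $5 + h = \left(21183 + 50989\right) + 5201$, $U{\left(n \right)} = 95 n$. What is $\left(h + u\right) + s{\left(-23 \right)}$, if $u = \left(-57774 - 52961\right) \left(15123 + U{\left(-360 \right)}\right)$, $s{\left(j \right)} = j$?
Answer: $2112568940$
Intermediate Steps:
$h = 77368$ ($h = -5 + \left(\left(21183 + 50989\right) + 5201\right) = -5 + \left(72172 + 5201\right) = -5 + 77373 = 77368$)
$u = 2112491595$ ($u = \left(-57774 - 52961\right) \left(15123 + 95 \left(-360\right)\right) = - 110735 \left(15123 - 34200\right) = \left(-110735\right) \left(-19077\right) = 2112491595$)
$\left(h + u\right) + s{\left(-23 \right)} = \left(77368 + 2112491595\right) - 23 = 2112568963 - 23 = 2112568940$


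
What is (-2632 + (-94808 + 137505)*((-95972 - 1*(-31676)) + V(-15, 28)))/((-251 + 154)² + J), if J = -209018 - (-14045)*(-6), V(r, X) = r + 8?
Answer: 144502517/14941 ≈ 9671.5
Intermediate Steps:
V(r, X) = 8 + r
J = -293288 (J = -209018 - 1*84270 = -209018 - 84270 = -293288)
(-2632 + (-94808 + 137505)*((-95972 - 1*(-31676)) + V(-15, 28)))/((-251 + 154)² + J) = (-2632 + (-94808 + 137505)*((-95972 - 1*(-31676)) + (8 - 15)))/((-251 + 154)² - 293288) = (-2632 + 42697*((-95972 + 31676) - 7))/((-97)² - 293288) = (-2632 + 42697*(-64296 - 7))/(9409 - 293288) = (-2632 + 42697*(-64303))/(-283879) = (-2632 - 2745545191)*(-1/283879) = -2745547823*(-1/283879) = 144502517/14941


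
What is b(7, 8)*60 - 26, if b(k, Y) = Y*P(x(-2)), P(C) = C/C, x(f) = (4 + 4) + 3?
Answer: 454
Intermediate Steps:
x(f) = 11 (x(f) = 8 + 3 = 11)
P(C) = 1
b(k, Y) = Y (b(k, Y) = Y*1 = Y)
b(7, 8)*60 - 26 = 8*60 - 26 = 480 - 26 = 454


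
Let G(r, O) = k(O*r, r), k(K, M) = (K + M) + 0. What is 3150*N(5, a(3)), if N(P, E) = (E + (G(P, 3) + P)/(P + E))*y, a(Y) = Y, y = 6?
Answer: 231525/2 ≈ 1.1576e+5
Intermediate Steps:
k(K, M) = K + M
G(r, O) = r + O*r (G(r, O) = O*r + r = r + O*r)
N(P, E) = 6*E + 30*P/(E + P) (N(P, E) = (E + (P*(1 + 3) + P)/(P + E))*6 = (E + (P*4 + P)/(E + P))*6 = (E + (4*P + P)/(E + P))*6 = (E + (5*P)/(E + P))*6 = (E + 5*P/(E + P))*6 = 6*E + 30*P/(E + P))
3150*N(5, a(3)) = 3150*(6*(3**2 + 5*5 + 3*5)/(3 + 5)) = 3150*(6*(9 + 25 + 15)/8) = 3150*(6*(1/8)*49) = 3150*(147/4) = 231525/2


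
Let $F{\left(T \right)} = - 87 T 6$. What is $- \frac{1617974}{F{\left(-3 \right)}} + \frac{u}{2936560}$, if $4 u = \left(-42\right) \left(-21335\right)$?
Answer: $- \frac{950185383607}{919730592} \approx -1033.1$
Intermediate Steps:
$F{\left(T \right)} = - 522 T$ ($F{\left(T \right)} = - 87 \cdot 6 T = - 522 T$)
$u = \frac{448035}{2}$ ($u = \frac{\left(-42\right) \left(-21335\right)}{4} = \frac{1}{4} \cdot 896070 = \frac{448035}{2} \approx 2.2402 \cdot 10^{5}$)
$- \frac{1617974}{F{\left(-3 \right)}} + \frac{u}{2936560} = - \frac{1617974}{\left(-522\right) \left(-3\right)} + \frac{448035}{2 \cdot 2936560} = - \frac{1617974}{1566} + \frac{448035}{2} \cdot \frac{1}{2936560} = \left(-1617974\right) \frac{1}{1566} + \frac{89607}{1174624} = - \frac{808987}{783} + \frac{89607}{1174624} = - \frac{950185383607}{919730592}$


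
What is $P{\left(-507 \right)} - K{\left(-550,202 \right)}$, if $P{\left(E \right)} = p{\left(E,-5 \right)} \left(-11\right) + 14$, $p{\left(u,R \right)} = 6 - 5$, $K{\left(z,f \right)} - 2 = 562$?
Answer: $-561$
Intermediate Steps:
$K{\left(z,f \right)} = 564$ ($K{\left(z,f \right)} = 2 + 562 = 564$)
$p{\left(u,R \right)} = 1$ ($p{\left(u,R \right)} = 6 - 5 = 1$)
$P{\left(E \right)} = 3$ ($P{\left(E \right)} = 1 \left(-11\right) + 14 = -11 + 14 = 3$)
$P{\left(-507 \right)} - K{\left(-550,202 \right)} = 3 - 564 = -561$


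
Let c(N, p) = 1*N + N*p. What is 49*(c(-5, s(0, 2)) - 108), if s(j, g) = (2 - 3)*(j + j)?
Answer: -5537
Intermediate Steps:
s(j, g) = -2*j
c(N, p) = N + N*p
49*(c(-5, s(0, 2)) - 108) = 49*(-5*(1 - 2*0) - 108) = 49*(-5*(1 + 0) - 108) = 49*(-5*1 - 108) = 49*(-5 - 108) = 49*(-113) = -5537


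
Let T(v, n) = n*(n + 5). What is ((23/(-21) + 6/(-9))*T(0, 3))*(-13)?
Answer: 3848/7 ≈ 549.71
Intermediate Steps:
T(v, n) = n*(5 + n)
((23/(-21) + 6/(-9))*T(0, 3))*(-13) = ((23/(-21) + 6/(-9))*(3*(5 + 3)))*(-13) = ((23*(-1/21) + 6*(-1/9))*(3*8))*(-13) = ((-23/21 - 2/3)*24)*(-13) = -37/21*24*(-13) = -296/7*(-13) = 3848/7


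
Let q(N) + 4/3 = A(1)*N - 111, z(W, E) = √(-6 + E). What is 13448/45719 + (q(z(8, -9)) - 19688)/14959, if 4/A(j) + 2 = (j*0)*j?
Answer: -2112248423/2051731563 - 2*I*√15/14959 ≈ -1.0295 - 0.00051781*I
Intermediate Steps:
A(j) = -2 (A(j) = 4/(-2 + (j*0)*j) = 4/(-2 + 0*j) = 4/(-2 + 0) = 4/(-2) = 4*(-½) = -2)
q(N) = -337/3 - 2*N (q(N) = -4/3 + (-2*N - 111) = -4/3 + (-111 - 2*N) = -337/3 - 2*N)
13448/45719 + (q(z(8, -9)) - 19688)/14959 = 13448/45719 + ((-337/3 - 2*√(-6 - 9)) - 19688)/14959 = 13448*(1/45719) + ((-337/3 - 2*I*√15) - 19688)*(1/14959) = 13448/45719 + ((-337/3 - 2*I*√15) - 19688)*(1/14959) = 13448/45719 + (-59401/3 - 2*I*√15)*(1/14959) = 13448/45719 + (-59401/44877 - 2*I*√15/14959) = -2112248423/2051731563 - 2*I*√15/14959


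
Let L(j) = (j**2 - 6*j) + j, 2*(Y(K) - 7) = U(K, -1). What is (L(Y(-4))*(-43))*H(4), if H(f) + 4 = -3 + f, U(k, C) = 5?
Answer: 22059/4 ≈ 5514.8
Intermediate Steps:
Y(K) = 19/2 (Y(K) = 7 + (1/2)*5 = 7 + 5/2 = 19/2)
H(f) = -7 + f (H(f) = -4 + (-3 + f) = -7 + f)
L(j) = j**2 - 5*j
(L(Y(-4))*(-43))*H(4) = ((19*(-5 + 19/2)/2)*(-43))*(-7 + 4) = (((19/2)*(9/2))*(-43))*(-3) = ((171/4)*(-43))*(-3) = -7353/4*(-3) = 22059/4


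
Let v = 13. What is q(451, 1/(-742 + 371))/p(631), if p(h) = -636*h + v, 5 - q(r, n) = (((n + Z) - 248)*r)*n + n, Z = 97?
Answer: 24577346/55235746223 ≈ 0.00044495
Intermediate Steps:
q(r, n) = 5 - n - n*r*(-151 + n) (q(r, n) = 5 - ((((n + 97) - 248)*r)*n + n) = 5 - ((((97 + n) - 248)*r)*n + n) = 5 - (((-151 + n)*r)*n + n) = 5 - ((r*(-151 + n))*n + n) = 5 - (n*r*(-151 + n) + n) = 5 - (n + n*r*(-151 + n)) = 5 + (-n - n*r*(-151 + n)) = 5 - n - n*r*(-151 + n))
p(h) = 13 - 636*h (p(h) = -636*h + 13 = 13 - 636*h)
q(451, 1/(-742 + 371))/p(631) = (5 - 1/(-742 + 371) - 1*451*(1/(-742 + 371))² + 151*451/(-742 + 371))/(13 - 636*631) = (5 - 1/(-371) - 1*451*(1/(-371))² + 151*451/(-371))/(13 - 401316) = (5 - 1*(-1/371) - 1*451*(-1/371)² + 151*(-1/371)*451)/(-401303) = (5 + 1/371 - 1*451*1/137641 - 68101/371)*(-1/401303) = (5 + 1/371 - 451/137641 - 68101/371)*(-1/401303) = -24577346/137641*(-1/401303) = 24577346/55235746223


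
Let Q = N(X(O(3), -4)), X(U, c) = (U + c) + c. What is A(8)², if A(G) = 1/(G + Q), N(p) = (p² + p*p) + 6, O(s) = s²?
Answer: 1/256 ≈ 0.0039063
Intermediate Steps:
X(U, c) = U + 2*c
N(p) = 6 + 2*p² (N(p) = (p² + p²) + 6 = 2*p² + 6 = 6 + 2*p²)
Q = 8 (Q = 6 + 2*(3² + 2*(-4))² = 6 + 2*(9 - 8)² = 6 + 2*1² = 6 + 2*1 = 6 + 2 = 8)
A(G) = 1/(8 + G) (A(G) = 1/(G + 8) = 1/(8 + G))
A(8)² = (1/(8 + 8))² = (1/16)² = 1/256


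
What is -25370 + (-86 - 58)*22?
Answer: -28538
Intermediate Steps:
-25370 + (-86 - 58)*22 = -25370 - 144*22 = -25370 - 3168 = -28538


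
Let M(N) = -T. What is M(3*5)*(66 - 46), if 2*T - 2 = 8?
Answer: -100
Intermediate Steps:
T = 5 (T = 1 + (1/2)*8 = 1 + 4 = 5)
M(N) = -5 (M(N) = -1*5 = -5)
M(3*5)*(66 - 46) = -5*(66 - 46) = -5*20 = -100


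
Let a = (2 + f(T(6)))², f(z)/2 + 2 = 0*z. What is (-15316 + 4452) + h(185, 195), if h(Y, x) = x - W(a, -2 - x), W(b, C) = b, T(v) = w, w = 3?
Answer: -10673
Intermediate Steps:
T(v) = 3
f(z) = -4 (f(z) = -4 + 2*(0*z) = -4 + 2*0 = -4 + 0 = -4)
a = 4 (a = (2 - 4)² = (-2)² = 4)
h(Y, x) = -4 + x (h(Y, x) = x - 1*4 = x - 4 = -4 + x)
(-15316 + 4452) + h(185, 195) = (-15316 + 4452) + (-4 + 195) = -10864 + 191 = -10673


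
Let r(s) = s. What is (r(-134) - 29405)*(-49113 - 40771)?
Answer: 2655083476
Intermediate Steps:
(r(-134) - 29405)*(-49113 - 40771) = (-134 - 29405)*(-49113 - 40771) = -29539*(-89884) = 2655083476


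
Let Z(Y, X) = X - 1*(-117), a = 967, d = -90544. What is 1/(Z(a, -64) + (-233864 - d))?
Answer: -1/143267 ≈ -6.9800e-6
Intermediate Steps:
Z(Y, X) = 117 + X (Z(Y, X) = X + 117 = 117 + X)
1/(Z(a, -64) + (-233864 - d)) = 1/((117 - 64) + (-233864 - 1*(-90544))) = 1/(53 + (-233864 + 90544)) = 1/(53 - 143320) = 1/(-143267) = -1/143267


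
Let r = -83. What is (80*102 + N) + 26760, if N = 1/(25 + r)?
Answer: 2025359/58 ≈ 34920.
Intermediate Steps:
N = -1/58 (N = 1/(25 - 83) = 1/(-58) = -1/58 ≈ -0.017241)
(80*102 + N) + 26760 = (80*102 - 1/58) + 26760 = (8160 - 1/58) + 26760 = 473279/58 + 26760 = 2025359/58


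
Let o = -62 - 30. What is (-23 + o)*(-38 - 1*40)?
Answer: 8970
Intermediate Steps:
o = -92
(-23 + o)*(-38 - 1*40) = (-23 - 92)*(-38 - 1*40) = -115*(-38 - 40) = -115*(-78) = 8970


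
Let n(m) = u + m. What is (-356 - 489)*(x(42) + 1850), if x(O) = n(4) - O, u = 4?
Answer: -1534520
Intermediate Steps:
n(m) = 4 + m
x(O) = 8 - O (x(O) = (4 + 4) - O = 8 - O)
(-356 - 489)*(x(42) + 1850) = (-356 - 489)*((8 - 1*42) + 1850) = -845*((8 - 42) + 1850) = -845*(-34 + 1850) = -845*1816 = -1534520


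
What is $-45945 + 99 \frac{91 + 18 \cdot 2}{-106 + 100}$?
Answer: $- \frac{96081}{2} \approx -48041.0$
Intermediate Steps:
$-45945 + 99 \frac{91 + 18 \cdot 2}{-106 + 100} = -45945 + 99 \frac{91 + 36}{-6} = -45945 + 99 \cdot 127 \left(- \frac{1}{6}\right) = -45945 + 99 \left(- \frac{127}{6}\right) = -45945 - \frac{4191}{2} = - \frac{96081}{2}$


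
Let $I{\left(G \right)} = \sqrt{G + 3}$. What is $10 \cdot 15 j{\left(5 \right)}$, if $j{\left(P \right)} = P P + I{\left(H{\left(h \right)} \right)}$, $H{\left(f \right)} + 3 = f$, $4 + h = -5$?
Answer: $3750 + 450 i \approx 3750.0 + 450.0 i$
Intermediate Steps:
$h = -9$ ($h = -4 - 5 = -9$)
$H{\left(f \right)} = -3 + f$
$I{\left(G \right)} = \sqrt{3 + G}$
$j{\left(P \right)} = P^{2} + 3 i$ ($j{\left(P \right)} = P P + \sqrt{3 - 12} = P^{2} + \sqrt{3 - 12} = P^{2} + \sqrt{-9} = P^{2} + 3 i$)
$10 \cdot 15 j{\left(5 \right)} = 10 \cdot 15 \left(5^{2} + 3 i\right) = 150 \left(25 + 3 i\right) = 3750 + 450 i$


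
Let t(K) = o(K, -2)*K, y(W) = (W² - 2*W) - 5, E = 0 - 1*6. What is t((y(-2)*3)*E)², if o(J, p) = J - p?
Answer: 7884864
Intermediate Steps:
E = -6 (E = 0 - 6 = -6)
y(W) = -5 + W² - 2*W
t(K) = K*(2 + K) (t(K) = (K - 1*(-2))*K = (K + 2)*K = (2 + K)*K = K*(2 + K))
t((y(-2)*3)*E)² = ((((-5 + (-2)² - 2*(-2))*3)*(-6))*(2 + ((-5 + (-2)² - 2*(-2))*3)*(-6)))² = ((((-5 + 4 + 4)*3)*(-6))*(2 + ((-5 + 4 + 4)*3)*(-6)))² = (((3*3)*(-6))*(2 + (3*3)*(-6)))² = ((9*(-6))*(2 + 9*(-6)))² = (-54*(2 - 54))² = (-54*(-52))² = 2808² = 7884864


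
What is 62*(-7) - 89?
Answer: -523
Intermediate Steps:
62*(-7) - 89 = -434 - 89 = -523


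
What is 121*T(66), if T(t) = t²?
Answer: 527076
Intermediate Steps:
121*T(66) = 121*66² = 121*4356 = 527076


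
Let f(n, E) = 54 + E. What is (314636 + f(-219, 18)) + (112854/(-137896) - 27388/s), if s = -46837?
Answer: 1016291289713433/3229317476 ≈ 3.1471e+5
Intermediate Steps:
(314636 + f(-219, 18)) + (112854/(-137896) - 27388/s) = (314636 + (54 + 18)) + (112854/(-137896) - 27388/(-46837)) = (314636 + 72) + (112854*(-1/137896) - 27388*(-1/46837)) = 314708 + (-56427/68948 + 27388/46837) = 314708 - 754523575/3229317476 = 1016291289713433/3229317476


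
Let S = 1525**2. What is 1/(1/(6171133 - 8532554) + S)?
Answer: 2361421/5491779713124 ≈ 4.2999e-7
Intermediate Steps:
S = 2325625
1/(1/(6171133 - 8532554) + S) = 1/(1/(6171133 - 8532554) + 2325625) = 1/(1/(-2361421) + 2325625) = 1/(-1/2361421 + 2325625) = 1/(5491779713124/2361421) = 2361421/5491779713124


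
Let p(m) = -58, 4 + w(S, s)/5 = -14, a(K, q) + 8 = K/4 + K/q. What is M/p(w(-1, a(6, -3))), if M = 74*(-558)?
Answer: 20646/29 ≈ 711.93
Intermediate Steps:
a(K, q) = -8 + K/4 + K/q (a(K, q) = -8 + (K/4 + K/q) = -8 + K/4 + K/q)
w(S, s) = -90 (w(S, s) = -20 + 5*(-14) = -20 - 70 = -90)
M = -41292
M/p(w(-1, a(6, -3))) = -41292/(-58) = -41292*(-1/58) = 20646/29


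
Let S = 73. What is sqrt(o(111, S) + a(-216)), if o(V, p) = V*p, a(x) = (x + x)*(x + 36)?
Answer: sqrt(85863) ≈ 293.02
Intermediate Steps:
a(x) = 2*x*(36 + x) (a(x) = (2*x)*(36 + x) = 2*x*(36 + x))
sqrt(o(111, S) + a(-216)) = sqrt(111*73 + 2*(-216)*(36 - 216)) = sqrt(8103 + 2*(-216)*(-180)) = sqrt(8103 + 77760) = sqrt(85863)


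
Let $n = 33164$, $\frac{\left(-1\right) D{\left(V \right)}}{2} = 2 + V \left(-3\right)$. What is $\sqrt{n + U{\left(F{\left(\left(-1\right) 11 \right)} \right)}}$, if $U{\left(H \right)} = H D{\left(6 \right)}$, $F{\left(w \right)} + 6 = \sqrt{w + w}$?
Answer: $2 \sqrt{8243 + 8 i \sqrt{22}} \approx 181.58 + 0.41329 i$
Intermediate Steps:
$D{\left(V \right)} = -4 + 6 V$ ($D{\left(V \right)} = - 2 \left(2 + V \left(-3\right)\right) = - 2 \left(2 - 3 V\right) = -4 + 6 V$)
$F{\left(w \right)} = -6 + \sqrt{2} \sqrt{w}$ ($F{\left(w \right)} = -6 + \sqrt{w + w} = -6 + \sqrt{2 w} = -6 + \sqrt{2} \sqrt{w}$)
$U{\left(H \right)} = 32 H$ ($U{\left(H \right)} = H \left(-4 + 6 \cdot 6\right) = H \left(-4 + 36\right) = H 32 = 32 H$)
$\sqrt{n + U{\left(F{\left(\left(-1\right) 11 \right)} \right)}} = \sqrt{33164 + 32 \left(-6 + \sqrt{2} \sqrt{\left(-1\right) 11}\right)} = \sqrt{33164 + 32 \left(-6 + \sqrt{2} \sqrt{-11}\right)} = \sqrt{33164 + 32 \left(-6 + \sqrt{2} i \sqrt{11}\right)} = \sqrt{33164 + 32 \left(-6 + i \sqrt{22}\right)} = \sqrt{33164 - \left(192 - 32 i \sqrt{22}\right)} = \sqrt{32972 + 32 i \sqrt{22}}$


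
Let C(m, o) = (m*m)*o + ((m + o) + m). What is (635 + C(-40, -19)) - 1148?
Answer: -31012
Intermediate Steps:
C(m, o) = o + 2*m + o*m² (C(m, o) = m²*o + (o + 2*m) = o*m² + (o + 2*m) = o + 2*m + o*m²)
(635 + C(-40, -19)) - 1148 = (635 + (-19 + 2*(-40) - 19*(-40)²)) - 1148 = (635 + (-19 - 80 - 19*1600)) - 1148 = (635 + (-19 - 80 - 30400)) - 1148 = (635 - 30499) - 1148 = -29864 - 1148 = -31012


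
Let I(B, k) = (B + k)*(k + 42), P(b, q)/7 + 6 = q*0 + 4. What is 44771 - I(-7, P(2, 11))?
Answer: 45359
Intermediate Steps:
P(b, q) = -14 (P(b, q) = -42 + 7*(q*0 + 4) = -42 + 7*(0 + 4) = -42 + 7*4 = -42 + 28 = -14)
I(B, k) = (42 + k)*(B + k) (I(B, k) = (B + k)*(42 + k) = (42 + k)*(B + k))
44771 - I(-7, P(2, 11)) = 44771 - ((-14)² + 42*(-7) + 42*(-14) - 7*(-14)) = 44771 - (196 - 294 - 588 + 98) = 44771 - 1*(-588) = 44771 + 588 = 45359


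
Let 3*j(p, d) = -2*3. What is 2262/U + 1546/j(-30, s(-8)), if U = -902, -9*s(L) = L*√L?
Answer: -349754/451 ≈ -775.51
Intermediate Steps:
s(L) = -L^(3/2)/9 (s(L) = -L*√L/9 = -L^(3/2)/9)
j(p, d) = -2 (j(p, d) = (-2*3)/3 = (⅓)*(-6) = -2)
2262/U + 1546/j(-30, s(-8)) = 2262/(-902) + 1546/(-2) = 2262*(-1/902) + 1546*(-½) = -1131/451 - 773 = -349754/451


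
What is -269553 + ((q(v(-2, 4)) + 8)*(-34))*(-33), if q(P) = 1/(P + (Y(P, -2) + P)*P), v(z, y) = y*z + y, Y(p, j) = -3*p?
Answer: -1563649/6 ≈ -2.6061e+5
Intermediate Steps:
v(z, y) = y + y*z
q(P) = 1/(P - 2*P²) (q(P) = 1/(P + (-3*P + P)*P) = 1/(P + (-2*P)*P) = 1/(P - 2*P²))
-269553 + ((q(v(-2, 4)) + 8)*(-34))*(-33) = -269553 + ((1/(((4*(1 - 2)))*(1 - 8*(1 - 2))) + 8)*(-34))*(-33) = -269553 + ((1/(((4*(-1)))*(1 - 8*(-1))) + 8)*(-34))*(-33) = -269553 + ((1/((-4)*(1 - 2*(-4))) + 8)*(-34))*(-33) = -269553 + ((-1/(4*(1 + 8)) + 8)*(-34))*(-33) = -269553 + ((-¼/9 + 8)*(-34))*(-33) = -269553 + ((-¼*⅑ + 8)*(-34))*(-33) = -269553 + ((-1/36 + 8)*(-34))*(-33) = -269553 + ((287/36)*(-34))*(-33) = -269553 - 4879/18*(-33) = -269553 + 53669/6 = -1563649/6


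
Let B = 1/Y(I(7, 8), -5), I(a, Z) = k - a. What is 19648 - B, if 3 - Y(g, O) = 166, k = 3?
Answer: 3202625/163 ≈ 19648.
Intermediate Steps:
I(a, Z) = 3 - a
Y(g, O) = -163 (Y(g, O) = 3 - 1*166 = 3 - 166 = -163)
B = -1/163 (B = 1/(-163) = -1/163 ≈ -0.0061350)
19648 - B = 19648 - 1*(-1/163) = 19648 + 1/163 = 3202625/163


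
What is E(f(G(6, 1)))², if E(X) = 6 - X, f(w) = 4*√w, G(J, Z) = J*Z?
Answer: 132 - 48*√6 ≈ 14.424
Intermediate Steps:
E(f(G(6, 1)))² = (6 - 4*√(6*1))² = (6 - 4*√6)²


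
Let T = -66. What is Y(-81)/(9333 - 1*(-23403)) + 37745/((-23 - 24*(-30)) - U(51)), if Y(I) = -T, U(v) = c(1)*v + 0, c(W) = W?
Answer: 9361083/160208 ≈ 58.431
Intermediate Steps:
U(v) = v (U(v) = 1*v + 0 = v + 0 = v)
Y(I) = 66 (Y(I) = -1*(-66) = 66)
Y(-81)/(9333 - 1*(-23403)) + 37745/((-23 - 24*(-30)) - U(51)) = 66/(9333 - 1*(-23403)) + 37745/((-23 - 24*(-30)) - 1*51) = 66/(9333 + 23403) + 37745/((-23 + 720) - 51) = 66/32736 + 37745/(697 - 51) = 66*(1/32736) + 37745/646 = 1/496 + 37745*(1/646) = 1/496 + 37745/646 = 9361083/160208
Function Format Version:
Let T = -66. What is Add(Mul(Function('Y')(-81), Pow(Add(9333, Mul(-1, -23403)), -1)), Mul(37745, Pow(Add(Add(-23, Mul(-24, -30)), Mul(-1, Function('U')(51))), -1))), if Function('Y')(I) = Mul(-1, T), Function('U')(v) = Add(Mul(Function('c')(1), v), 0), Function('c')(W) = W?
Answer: Rational(9361083, 160208) ≈ 58.431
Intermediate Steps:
Function('U')(v) = v (Function('U')(v) = Add(Mul(1, v), 0) = Add(v, 0) = v)
Function('Y')(I) = 66 (Function('Y')(I) = Mul(-1, -66) = 66)
Add(Mul(Function('Y')(-81), Pow(Add(9333, Mul(-1, -23403)), -1)), Mul(37745, Pow(Add(Add(-23, Mul(-24, -30)), Mul(-1, Function('U')(51))), -1))) = Add(Mul(66, Pow(Add(9333, Mul(-1, -23403)), -1)), Mul(37745, Pow(Add(Add(-23, Mul(-24, -30)), Mul(-1, 51)), -1))) = Add(Mul(66, Pow(Add(9333, 23403), -1)), Mul(37745, Pow(Add(Add(-23, 720), -51), -1))) = Add(Mul(66, Pow(32736, -1)), Mul(37745, Pow(Add(697, -51), -1))) = Add(Mul(66, Rational(1, 32736)), Mul(37745, Pow(646, -1))) = Add(Rational(1, 496), Mul(37745, Rational(1, 646))) = Add(Rational(1, 496), Rational(37745, 646)) = Rational(9361083, 160208)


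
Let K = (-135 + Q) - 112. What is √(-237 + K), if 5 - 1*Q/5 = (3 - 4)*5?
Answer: I*√434 ≈ 20.833*I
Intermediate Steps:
Q = 50 (Q = 25 - 5*(3 - 4)*5 = 25 - (-5)*5 = 25 - 5*(-5) = 25 + 25 = 50)
K = -197 (K = (-135 + 50) - 112 = -85 - 112 = -197)
√(-237 + K) = √(-237 - 197) = √(-434) = I*√434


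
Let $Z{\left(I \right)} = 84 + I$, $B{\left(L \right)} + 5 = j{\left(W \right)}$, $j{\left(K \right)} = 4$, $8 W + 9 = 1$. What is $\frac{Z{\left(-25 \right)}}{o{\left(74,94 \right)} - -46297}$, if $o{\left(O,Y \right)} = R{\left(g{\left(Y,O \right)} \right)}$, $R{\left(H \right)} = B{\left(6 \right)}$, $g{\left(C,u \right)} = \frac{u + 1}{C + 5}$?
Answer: $\frac{59}{46296} \approx 0.0012744$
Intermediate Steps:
$W = -1$ ($W = - \frac{9}{8} + \frac{1}{8} \cdot 1 = - \frac{9}{8} + \frac{1}{8} = -1$)
$B{\left(L \right)} = -1$ ($B{\left(L \right)} = -5 + 4 = -1$)
$g{\left(C,u \right)} = \frac{1 + u}{5 + C}$
$R{\left(H \right)} = -1$
$o{\left(O,Y \right)} = -1$
$\frac{Z{\left(-25 \right)}}{o{\left(74,94 \right)} - -46297} = \frac{84 - 25}{-1 - -46297} = \frac{59}{-1 + 46297} = \frac{59}{46296}$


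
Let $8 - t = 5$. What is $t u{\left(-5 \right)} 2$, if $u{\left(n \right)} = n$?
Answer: $-30$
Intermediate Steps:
$t = 3$ ($t = 8 - 5 = 3$)
$t u{\left(-5 \right)} 2 = 3 \left(-5\right) 2 = \left(-15\right) 2 = -30$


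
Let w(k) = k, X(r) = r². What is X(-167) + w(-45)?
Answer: 27844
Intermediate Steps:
X(-167) + w(-45) = (-167)² - 45 = 27889 - 45 = 27844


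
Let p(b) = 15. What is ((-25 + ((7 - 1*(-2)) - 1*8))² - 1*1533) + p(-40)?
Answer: -942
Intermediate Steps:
((-25 + ((7 - 1*(-2)) - 1*8))² - 1*1533) + p(-40) = ((-25 + ((7 - 1*(-2)) - 1*8))² - 1*1533) + 15 = ((-25 + ((7 + 2) - 8))² - 1533) + 15 = ((-25 + (9 - 8))² - 1533) + 15 = ((-25 + 1)² - 1533) + 15 = ((-24)² - 1533) + 15 = (576 - 1533) + 15 = -957 + 15 = -942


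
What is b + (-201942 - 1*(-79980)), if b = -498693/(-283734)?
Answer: -11534755805/94578 ≈ -1.2196e+5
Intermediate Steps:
b = 166231/94578 (b = -498693*(-1/283734) = 166231/94578 ≈ 1.7576)
b + (-201942 - 1*(-79980)) = 166231/94578 + (-201942 - 1*(-79980)) = 166231/94578 + (-201942 + 79980) = 166231/94578 - 121962 = -11534755805/94578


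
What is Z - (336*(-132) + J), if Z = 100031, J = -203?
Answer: 144586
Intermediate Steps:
Z - (336*(-132) + J) = 100031 - (336*(-132) - 203) = 100031 - (-44352 - 203) = 100031 - 1*(-44555) = 100031 + 44555 = 144586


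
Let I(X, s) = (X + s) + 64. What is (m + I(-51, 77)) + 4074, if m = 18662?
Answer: 22826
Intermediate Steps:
I(X, s) = 64 + X + s
(m + I(-51, 77)) + 4074 = (18662 + (64 - 51 + 77)) + 4074 = (18662 + 90) + 4074 = 18752 + 4074 = 22826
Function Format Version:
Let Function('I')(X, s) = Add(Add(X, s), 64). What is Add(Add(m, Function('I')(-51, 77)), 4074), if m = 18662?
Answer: 22826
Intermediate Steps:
Function('I')(X, s) = Add(64, X, s)
Add(Add(m, Function('I')(-51, 77)), 4074) = Add(Add(18662, Add(64, -51, 77)), 4074) = Add(Add(18662, 90), 4074) = Add(18752, 4074) = 22826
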